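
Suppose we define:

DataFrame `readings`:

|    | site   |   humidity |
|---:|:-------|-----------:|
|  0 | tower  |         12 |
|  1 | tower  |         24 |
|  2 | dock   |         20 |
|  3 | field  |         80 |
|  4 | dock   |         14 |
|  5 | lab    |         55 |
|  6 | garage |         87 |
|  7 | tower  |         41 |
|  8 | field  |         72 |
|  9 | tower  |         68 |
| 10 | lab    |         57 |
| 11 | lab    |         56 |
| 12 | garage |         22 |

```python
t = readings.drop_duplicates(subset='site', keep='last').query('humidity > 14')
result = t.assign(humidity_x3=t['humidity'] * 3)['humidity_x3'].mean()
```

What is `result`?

163.5

drop duplicate site (keep=last):
      site  humidity
4     dock        14
8    field        72
9    tower        68
11     lab        56
12  garage        22
filter rows where humidity > 14:
      site  humidity
8    field        72
9    tower        68
11     lab        56
12  garage        22
add column humidity_x3 = t['humidity'] * 3:
      site  humidity  humidity_x3
8    field        72          216
9    tower        68          204
11     lab        56          168
12  garage        22           66
Then the mean of column 'humidity_x3': 163.5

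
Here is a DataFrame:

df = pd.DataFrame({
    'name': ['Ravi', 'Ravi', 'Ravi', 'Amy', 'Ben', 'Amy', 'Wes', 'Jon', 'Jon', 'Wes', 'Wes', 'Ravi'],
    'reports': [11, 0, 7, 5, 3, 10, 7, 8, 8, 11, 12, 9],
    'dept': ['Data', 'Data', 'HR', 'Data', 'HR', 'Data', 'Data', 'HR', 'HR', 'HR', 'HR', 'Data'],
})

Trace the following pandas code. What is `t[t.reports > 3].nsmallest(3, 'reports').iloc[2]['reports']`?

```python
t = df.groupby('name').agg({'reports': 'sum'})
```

group by name, sum of reports:
      reports
name         
Amy        15
Ben         3
Jon        16
Ravi       27
Wes        30
filter rows where reports > 3:
      reports
name         
Amy        15
Jon        16
Ravi       27
Wes        30
take 3 rows with smallest reports:
      reports
name         
Amy        15
Jon        16
Ravi       27

27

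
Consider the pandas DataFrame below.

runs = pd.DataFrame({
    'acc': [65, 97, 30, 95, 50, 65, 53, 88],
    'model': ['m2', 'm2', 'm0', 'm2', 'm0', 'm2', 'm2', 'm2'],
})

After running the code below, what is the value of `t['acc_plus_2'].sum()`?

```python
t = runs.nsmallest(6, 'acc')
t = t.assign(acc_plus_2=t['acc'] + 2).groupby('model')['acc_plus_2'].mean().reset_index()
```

111.75

take 6 rows with smallest acc:
   acc model
2   30    m0
4   50    m0
6   53    m2
0   65    m2
5   65    m2
7   88    m2
add column acc_plus_2 = t['acc'] + 2:
   acc model  acc_plus_2
2   30    m0          32
4   50    m0          52
6   53    m2          55
0   65    m2          67
5   65    m2          67
7   88    m2          90
group by model, mean of acc_plus_2:
model
m0    42.00
m2    69.75
Name: acc_plus_2, dtype: float64
reset_index():
  model  acc_plus_2
0    m0       42.00
1    m2       69.75
Finally, sum of column 'acc_plus_2' = 111.75.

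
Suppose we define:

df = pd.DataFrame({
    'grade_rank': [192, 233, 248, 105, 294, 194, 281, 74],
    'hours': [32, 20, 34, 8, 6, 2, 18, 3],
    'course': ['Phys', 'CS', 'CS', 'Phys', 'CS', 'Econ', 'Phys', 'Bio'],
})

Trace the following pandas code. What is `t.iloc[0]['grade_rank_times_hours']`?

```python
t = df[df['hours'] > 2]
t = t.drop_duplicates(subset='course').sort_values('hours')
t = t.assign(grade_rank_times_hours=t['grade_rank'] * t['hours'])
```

222

filter rows where hours > 2:
   grade_rank  hours course
0         192     32   Phys
1         233     20     CS
2         248     34     CS
3         105      8   Phys
4         294      6     CS
6         281     18   Phys
7          74      3    Bio
drop duplicate course (keep=first):
   grade_rank  hours course
0         192     32   Phys
1         233     20     CS
7          74      3    Bio
sort by hours:
   grade_rank  hours course
7          74      3    Bio
1         233     20     CS
0         192     32   Phys
add column grade_rank_times_hours = t['grade_rank'] * t['hours']:
   grade_rank  hours course  grade_rank_times_hours
7          74      3    Bio                     222
1         233     20     CS                    4660
0         192     32   Phys                    6144
The value at position 0, column 'grade_rank_times_hours' is 222.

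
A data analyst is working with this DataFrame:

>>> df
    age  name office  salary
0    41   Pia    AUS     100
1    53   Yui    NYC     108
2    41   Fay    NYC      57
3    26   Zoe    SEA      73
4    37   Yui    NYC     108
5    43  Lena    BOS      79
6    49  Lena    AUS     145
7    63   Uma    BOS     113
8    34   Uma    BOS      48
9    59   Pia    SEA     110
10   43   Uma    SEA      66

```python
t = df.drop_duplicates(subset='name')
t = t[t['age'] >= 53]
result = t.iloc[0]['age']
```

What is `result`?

drop duplicate name (keep=first):
   age  name office  salary
0   41   Pia    AUS     100
1   53   Yui    NYC     108
2   41   Fay    NYC      57
3   26   Zoe    SEA      73
5   43  Lena    BOS      79
7   63   Uma    BOS     113
filter rows where age >= 53:
   age name office  salary
1   53  Yui    NYC     108
7   63  Uma    BOS     113
Taking the value at position 0, column 'age' gives 53.

53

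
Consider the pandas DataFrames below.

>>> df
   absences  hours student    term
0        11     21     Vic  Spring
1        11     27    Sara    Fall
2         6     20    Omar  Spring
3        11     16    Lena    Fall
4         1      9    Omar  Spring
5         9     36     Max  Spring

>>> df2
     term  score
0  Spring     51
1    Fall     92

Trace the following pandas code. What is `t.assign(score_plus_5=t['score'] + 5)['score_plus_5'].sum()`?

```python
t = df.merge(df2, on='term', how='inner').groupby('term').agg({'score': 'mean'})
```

merge on 'term' (how='inner') → 6 rows:
   absences  hours student    term  score
0        11     21     Vic  Spring     51
1        11     27    Sara    Fall     92
2         6     20    Omar  Spring     51
3        11     16    Lena    Fall     92
4         1      9    Omar  Spring     51
5         9     36     Max  Spring     51
group by term, mean of score:
        score
term         
Fall     92.0
Spring   51.0
add column score_plus_5 = t['score'] + 5:
        score  score_plus_5
term                       
Fall     92.0          97.0
Spring   51.0          56.0

153.0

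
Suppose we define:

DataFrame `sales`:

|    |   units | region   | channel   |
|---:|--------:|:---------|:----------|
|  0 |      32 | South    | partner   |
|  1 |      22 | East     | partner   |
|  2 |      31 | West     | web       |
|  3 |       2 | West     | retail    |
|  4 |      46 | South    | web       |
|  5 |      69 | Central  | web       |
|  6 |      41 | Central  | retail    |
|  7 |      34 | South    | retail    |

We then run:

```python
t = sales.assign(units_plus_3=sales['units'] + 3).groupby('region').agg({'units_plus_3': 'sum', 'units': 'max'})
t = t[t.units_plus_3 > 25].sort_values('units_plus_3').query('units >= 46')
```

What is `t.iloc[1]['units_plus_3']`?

add column units_plus_3 = sales['units'] + 3:
   units   region  channel  units_plus_3
0     32    South  partner            35
1     22     East  partner            25
2     31     West      web            34
3      2     West   retail             5
4     46    South      web            49
5     69  Central      web            72
6     41  Central   retail            44
7     34    South   retail            37
group by region: sum(units_plus_3), max(units):
         units_plus_3  units
region                      
Central           116     69
East               25     22
South             121     46
West               39     31
filter rows where units_plus_3 > 25:
         units_plus_3  units
region                      
Central           116     69
South             121     46
West               39     31
sort by units_plus_3:
         units_plus_3  units
region                      
West               39     31
Central           116     69
South             121     46
filter rows where units >= 46:
         units_plus_3  units
region                      
Central           116     69
South             121     46
So iloc[1]['units_plus_3'] = 121.

121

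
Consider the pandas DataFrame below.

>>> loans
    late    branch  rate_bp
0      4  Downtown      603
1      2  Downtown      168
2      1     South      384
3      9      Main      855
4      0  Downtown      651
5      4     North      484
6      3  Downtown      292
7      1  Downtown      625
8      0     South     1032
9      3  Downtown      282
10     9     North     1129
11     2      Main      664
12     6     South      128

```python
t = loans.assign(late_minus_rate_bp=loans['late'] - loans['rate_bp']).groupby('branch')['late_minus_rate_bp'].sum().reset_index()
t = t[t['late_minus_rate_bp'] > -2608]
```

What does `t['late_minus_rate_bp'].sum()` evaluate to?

add column late_minus_rate_bp = loans['late'] - loans['rate_bp']:
    late    branch  rate_bp  late_minus_rate_bp
0      4  Downtown      603                -599
1      2  Downtown      168                -166
2      1     South      384                -383
3      9      Main      855                -846
4      0  Downtown      651                -651
5      4     North      484                -480
6      3  Downtown      292                -289
7      1  Downtown      625                -624
8      0     South     1032               -1032
9      3  Downtown      282                -279
10     9     North     1129               -1120
11     2      Main      664                -662
12     6     South      128                -122
group by branch, sum of late_minus_rate_bp:
branch
Downtown   -2608
Main       -1508
North      -1600
South      -1537
Name: late_minus_rate_bp, dtype: int64
reset_index():
     branch  late_minus_rate_bp
0  Downtown               -2608
1      Main               -1508
2     North               -1600
3     South               -1537
filter rows where late_minus_rate_bp > -2608:
  branch  late_minus_rate_bp
1   Main               -1508
2  North               -1600
3  South               -1537
Finally, sum of column 'late_minus_rate_bp' = -4645.

-4645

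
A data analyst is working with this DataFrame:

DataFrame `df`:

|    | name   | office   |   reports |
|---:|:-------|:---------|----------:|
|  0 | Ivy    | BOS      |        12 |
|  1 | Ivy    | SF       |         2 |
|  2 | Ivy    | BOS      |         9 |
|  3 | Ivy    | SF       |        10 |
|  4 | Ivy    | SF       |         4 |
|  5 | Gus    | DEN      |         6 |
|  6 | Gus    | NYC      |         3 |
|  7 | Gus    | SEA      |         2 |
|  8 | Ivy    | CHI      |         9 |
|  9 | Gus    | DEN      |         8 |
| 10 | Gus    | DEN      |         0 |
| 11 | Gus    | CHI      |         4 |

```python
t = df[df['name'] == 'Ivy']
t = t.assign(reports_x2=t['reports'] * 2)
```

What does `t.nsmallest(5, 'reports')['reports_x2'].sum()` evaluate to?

filter rows where name == 'Ivy':
  name office  reports
0  Ivy    BOS       12
1  Ivy     SF        2
2  Ivy    BOS        9
3  Ivy     SF       10
4  Ivy     SF        4
8  Ivy    CHI        9
add column reports_x2 = t['reports'] * 2:
  name office  reports  reports_x2
0  Ivy    BOS       12          24
1  Ivy     SF        2           4
2  Ivy    BOS        9          18
3  Ivy     SF       10          20
4  Ivy     SF        4           8
8  Ivy    CHI        9          18
take 5 rows with smallest reports:
  name office  reports  reports_x2
1  Ivy     SF        2           4
4  Ivy     SF        4           8
2  Ivy    BOS        9          18
8  Ivy    CHI        9          18
3  Ivy     SF       10          20

68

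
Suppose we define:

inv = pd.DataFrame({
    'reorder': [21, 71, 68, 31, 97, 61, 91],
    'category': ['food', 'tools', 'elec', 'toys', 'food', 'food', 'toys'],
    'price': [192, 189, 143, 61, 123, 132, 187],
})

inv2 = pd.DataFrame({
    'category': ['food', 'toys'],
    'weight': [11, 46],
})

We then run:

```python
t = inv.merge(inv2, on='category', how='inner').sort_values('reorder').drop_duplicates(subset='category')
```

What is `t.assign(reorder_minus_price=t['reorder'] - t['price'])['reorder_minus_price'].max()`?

-30

merge on 'category' (how='inner') → 5 rows:
   reorder category  price  weight
0       21     food    192      11
1       31     toys     61      46
2       97     food    123      11
3       61     food    132      11
4       91     toys    187      46
sort by reorder:
   reorder category  price  weight
0       21     food    192      11
1       31     toys     61      46
3       61     food    132      11
4       91     toys    187      46
2       97     food    123      11
drop duplicate category (keep=first):
   reorder category  price  weight
0       21     food    192      11
1       31     toys     61      46
add column reorder_minus_price = t['reorder'] - t['price']:
   reorder category  price  weight  reorder_minus_price
0       21     food    192      11                 -171
1       31     toys     61      46                  -30
Then the max of column 'reorder_minus_price': -30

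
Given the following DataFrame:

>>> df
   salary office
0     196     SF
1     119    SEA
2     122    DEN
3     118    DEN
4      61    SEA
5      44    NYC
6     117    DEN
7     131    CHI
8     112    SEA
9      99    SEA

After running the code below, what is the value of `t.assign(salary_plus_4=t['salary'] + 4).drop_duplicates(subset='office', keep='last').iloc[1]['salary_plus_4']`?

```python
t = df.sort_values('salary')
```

123

sort by salary:
   salary office
5      44    NYC
4      61    SEA
9      99    SEA
8     112    SEA
6     117    DEN
3     118    DEN
1     119    SEA
2     122    DEN
7     131    CHI
0     196     SF
add column salary_plus_4 = t['salary'] + 4:
   salary office  salary_plus_4
5      44    NYC             48
4      61    SEA             65
9      99    SEA            103
8     112    SEA            116
6     117    DEN            121
3     118    DEN            122
1     119    SEA            123
2     122    DEN            126
7     131    CHI            135
0     196     SF            200
drop duplicate office (keep=last):
   salary office  salary_plus_4
5      44    NYC             48
1     119    SEA            123
2     122    DEN            126
7     131    CHI            135
0     196     SF            200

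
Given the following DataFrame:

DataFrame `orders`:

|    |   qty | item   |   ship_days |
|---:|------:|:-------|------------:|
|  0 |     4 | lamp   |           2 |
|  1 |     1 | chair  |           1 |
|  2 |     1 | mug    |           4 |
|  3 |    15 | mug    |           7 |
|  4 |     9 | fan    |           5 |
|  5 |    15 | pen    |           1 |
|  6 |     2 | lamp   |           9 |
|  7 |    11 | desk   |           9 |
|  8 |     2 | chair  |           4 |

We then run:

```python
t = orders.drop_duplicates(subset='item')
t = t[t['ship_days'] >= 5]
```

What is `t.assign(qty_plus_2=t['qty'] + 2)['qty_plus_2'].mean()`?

12.0

drop duplicate item (keep=first):
   qty   item  ship_days
0    4   lamp          2
1    1  chair          1
2    1    mug          4
4    9    fan          5
5   15    pen          1
7   11   desk          9
filter rows where ship_days >= 5:
   qty  item  ship_days
4    9   fan          5
7   11  desk          9
add column qty_plus_2 = t['qty'] + 2:
   qty  item  ship_days  qty_plus_2
4    9   fan          5          11
7   11  desk          9          13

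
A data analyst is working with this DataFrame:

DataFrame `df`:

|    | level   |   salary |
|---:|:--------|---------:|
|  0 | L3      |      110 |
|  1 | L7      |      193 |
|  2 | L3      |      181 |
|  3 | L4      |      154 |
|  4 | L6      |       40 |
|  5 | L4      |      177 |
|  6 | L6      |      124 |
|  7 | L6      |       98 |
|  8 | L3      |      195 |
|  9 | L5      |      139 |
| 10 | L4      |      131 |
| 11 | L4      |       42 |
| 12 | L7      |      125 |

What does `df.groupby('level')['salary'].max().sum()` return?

group by level, max of salary:
level
L3    195
L4    177
L5    139
L6    124
L7    193
Name: salary, dtype: int64
sum of the resulting series → 828

828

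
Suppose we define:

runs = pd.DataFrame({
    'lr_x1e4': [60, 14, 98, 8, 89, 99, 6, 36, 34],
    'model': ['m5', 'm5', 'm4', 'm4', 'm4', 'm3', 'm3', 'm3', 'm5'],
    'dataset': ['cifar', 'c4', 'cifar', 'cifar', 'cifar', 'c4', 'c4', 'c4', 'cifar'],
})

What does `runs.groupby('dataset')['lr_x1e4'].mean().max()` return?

57.8

group by dataset, mean of lr_x1e4:
dataset
c4       38.75
cifar    57.80
Name: lr_x1e4, dtype: float64
max of the resulting series → 57.8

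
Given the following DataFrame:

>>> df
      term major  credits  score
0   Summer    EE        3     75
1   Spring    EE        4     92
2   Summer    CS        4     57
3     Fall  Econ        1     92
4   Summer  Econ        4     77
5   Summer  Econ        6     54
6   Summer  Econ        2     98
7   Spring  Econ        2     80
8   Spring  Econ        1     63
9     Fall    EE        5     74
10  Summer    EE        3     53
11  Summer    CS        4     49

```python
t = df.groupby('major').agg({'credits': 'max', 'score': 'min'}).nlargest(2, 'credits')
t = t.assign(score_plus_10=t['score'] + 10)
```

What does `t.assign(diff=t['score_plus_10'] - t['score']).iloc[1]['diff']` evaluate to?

group by major: max(credits), min(score):
       credits  score
major                
CS           4     49
EE           5     53
Econ         6     54
take 2 rows with largest credits:
       credits  score
major                
Econ         6     54
EE           5     53
add column score_plus_10 = t['score'] + 10:
       credits  score  score_plus_10
major                               
Econ         6     54             64
EE           5     53             63
add column diff = t['score_plus_10'] - t['score']:
       credits  score  score_plus_10  diff
major                                     
Econ         6     54             64    10
EE           5     53             63    10

10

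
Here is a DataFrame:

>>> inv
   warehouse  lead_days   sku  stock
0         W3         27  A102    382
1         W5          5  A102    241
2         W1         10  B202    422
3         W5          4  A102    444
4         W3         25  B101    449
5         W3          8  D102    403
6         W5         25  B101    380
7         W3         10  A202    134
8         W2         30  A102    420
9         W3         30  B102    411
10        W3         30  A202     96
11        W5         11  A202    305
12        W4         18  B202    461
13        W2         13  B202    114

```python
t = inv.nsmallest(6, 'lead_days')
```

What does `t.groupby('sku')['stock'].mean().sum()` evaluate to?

1387.0

take 6 rows with smallest lead_days:
   warehouse  lead_days   sku  stock
3         W5          4  A102    444
1         W5          5  A102    241
5         W3          8  D102    403
2         W1         10  B202    422
7         W3         10  A202    134
11        W5         11  A202    305
group by sku, mean of stock:
sku
A102    342.5
A202    219.5
B202    422.0
D102    403.0
Name: stock, dtype: float64
sum of the resulting series → 1387.0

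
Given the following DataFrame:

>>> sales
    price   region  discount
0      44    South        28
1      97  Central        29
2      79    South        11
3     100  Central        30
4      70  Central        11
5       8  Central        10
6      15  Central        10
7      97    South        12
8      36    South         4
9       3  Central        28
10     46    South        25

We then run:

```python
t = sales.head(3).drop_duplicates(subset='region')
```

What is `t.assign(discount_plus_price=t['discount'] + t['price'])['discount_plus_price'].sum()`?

take first 3 rows:
   price   region  discount
0     44    South        28
1     97  Central        29
2     79    South        11
drop duplicate region (keep=first):
   price   region  discount
0     44    South        28
1     97  Central        29
add column discount_plus_price = t['discount'] + t['price']:
   price   region  discount  discount_plus_price
0     44    South        28                   72
1     97  Central        29                  126
Then the sum of column 'discount_plus_price': 198

198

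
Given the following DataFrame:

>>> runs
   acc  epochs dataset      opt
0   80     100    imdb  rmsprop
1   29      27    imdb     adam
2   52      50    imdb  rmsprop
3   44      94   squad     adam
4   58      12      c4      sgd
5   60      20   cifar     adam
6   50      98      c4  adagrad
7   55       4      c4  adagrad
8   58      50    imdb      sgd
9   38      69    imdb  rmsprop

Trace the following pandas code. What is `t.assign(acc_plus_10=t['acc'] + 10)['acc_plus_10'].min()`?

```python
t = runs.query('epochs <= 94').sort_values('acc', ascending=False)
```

39

filter rows where epochs <= 94:
   acc  epochs dataset      opt
1   29      27    imdb     adam
2   52      50    imdb  rmsprop
3   44      94   squad     adam
4   58      12      c4      sgd
5   60      20   cifar     adam
7   55       4      c4  adagrad
8   58      50    imdb      sgd
9   38      69    imdb  rmsprop
sort by acc descending:
   acc  epochs dataset      opt
5   60      20   cifar     adam
4   58      12      c4      sgd
8   58      50    imdb      sgd
7   55       4      c4  adagrad
2   52      50    imdb  rmsprop
3   44      94   squad     adam
9   38      69    imdb  rmsprop
1   29      27    imdb     adam
add column acc_plus_10 = t['acc'] + 10:
   acc  epochs dataset      opt  acc_plus_10
5   60      20   cifar     adam           70
4   58      12      c4      sgd           68
8   58      50    imdb      sgd           68
7   55       4      c4  adagrad           65
2   52      50    imdb  rmsprop           62
3   44      94   squad     adam           54
9   38      69    imdb  rmsprop           48
1   29      27    imdb     adam           39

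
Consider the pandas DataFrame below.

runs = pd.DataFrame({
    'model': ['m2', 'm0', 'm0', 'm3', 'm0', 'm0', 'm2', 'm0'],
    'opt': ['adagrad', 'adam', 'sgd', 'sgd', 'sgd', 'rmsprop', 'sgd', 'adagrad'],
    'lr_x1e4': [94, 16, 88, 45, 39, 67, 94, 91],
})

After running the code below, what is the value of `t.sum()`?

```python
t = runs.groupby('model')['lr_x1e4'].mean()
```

199.2

group by model, mean of lr_x1e4:
model
m0    60.2
m2    94.0
m3    45.0
Name: lr_x1e4, dtype: float64
The sum of the resulting series is 199.2.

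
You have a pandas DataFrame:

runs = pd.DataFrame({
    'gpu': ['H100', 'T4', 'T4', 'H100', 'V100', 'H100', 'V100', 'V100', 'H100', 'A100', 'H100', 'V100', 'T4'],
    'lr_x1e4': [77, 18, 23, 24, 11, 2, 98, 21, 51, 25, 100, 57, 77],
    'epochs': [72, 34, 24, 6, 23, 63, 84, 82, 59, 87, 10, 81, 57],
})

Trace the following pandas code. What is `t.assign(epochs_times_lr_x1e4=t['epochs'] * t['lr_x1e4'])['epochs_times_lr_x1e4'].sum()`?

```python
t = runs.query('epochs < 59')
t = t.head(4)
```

1561

filter rows where epochs < 59:
     gpu  lr_x1e4  epochs
1     T4       18      34
2     T4       23      24
3   H100       24       6
4   V100       11      23
10  H100      100      10
12    T4       77      57
take first 4 rows:
    gpu  lr_x1e4  epochs
1    T4       18      34
2    T4       23      24
3  H100       24       6
4  V100       11      23
add column epochs_times_lr_x1e4 = t['epochs'] * t['lr_x1e4']:
    gpu  lr_x1e4  epochs  epochs_times_lr_x1e4
1    T4       18      34                   612
2    T4       23      24                   552
3  H100       24       6                   144
4  V100       11      23                   253
Reading off the sum of column 'epochs_times_lr_x1e4', we get 1561.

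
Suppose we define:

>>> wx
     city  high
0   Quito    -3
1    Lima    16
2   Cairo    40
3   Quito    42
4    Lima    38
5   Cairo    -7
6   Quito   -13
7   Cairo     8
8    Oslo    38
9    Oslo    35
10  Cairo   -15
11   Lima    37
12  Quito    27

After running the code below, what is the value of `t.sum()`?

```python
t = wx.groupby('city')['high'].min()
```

23

group by city, min of high:
city
Cairo   -15
Lima     16
Oslo     35
Quito   -13
Name: high, dtype: int64
So sum() = 23.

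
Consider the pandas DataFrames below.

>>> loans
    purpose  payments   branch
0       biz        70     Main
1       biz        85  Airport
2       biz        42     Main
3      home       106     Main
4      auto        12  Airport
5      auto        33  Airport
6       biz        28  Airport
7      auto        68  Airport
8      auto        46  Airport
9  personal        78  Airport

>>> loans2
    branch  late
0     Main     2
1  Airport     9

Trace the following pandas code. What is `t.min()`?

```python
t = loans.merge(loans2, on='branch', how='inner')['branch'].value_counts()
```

merge on 'branch' (how='inner') → 10 rows:
    purpose  payments   branch  late
0       biz        70     Main     2
1       biz        85  Airport     9
2       biz        42     Main     2
3      home       106     Main     2
4      auto        12  Airport     9
5      auto        33  Airport     9
6       biz        28  Airport     9
7      auto        68  Airport     9
8      auto        46  Airport     9
9  personal        78  Airport     9
value_counts of branch:
branch
Airport    7
Main       3
Name: count, dtype: int64

3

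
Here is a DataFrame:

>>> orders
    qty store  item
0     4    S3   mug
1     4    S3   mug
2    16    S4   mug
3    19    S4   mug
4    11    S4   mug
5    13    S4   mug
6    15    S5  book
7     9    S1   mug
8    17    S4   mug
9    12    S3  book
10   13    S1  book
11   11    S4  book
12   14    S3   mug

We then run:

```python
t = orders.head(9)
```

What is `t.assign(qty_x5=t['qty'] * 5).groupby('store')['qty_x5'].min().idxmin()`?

take first 9 rows:
   qty store  item
0    4    S3   mug
1    4    S3   mug
2   16    S4   mug
3   19    S4   mug
4   11    S4   mug
5   13    S4   mug
6   15    S5  book
7    9    S1   mug
8   17    S4   mug
add column qty_x5 = t['qty'] * 5:
   qty store  item  qty_x5
0    4    S3   mug      20
1    4    S3   mug      20
2   16    S4   mug      80
3   19    S4   mug      95
4   11    S4   mug      55
5   13    S4   mug      65
6   15    S5  book      75
7    9    S1   mug      45
8   17    S4   mug      85
group by store, min of qty_x5:
store
S1    45
S3    20
S4    55
S5    75
Name: qty_x5, dtype: int64
Taking the label with the smallest value gives S3.

S3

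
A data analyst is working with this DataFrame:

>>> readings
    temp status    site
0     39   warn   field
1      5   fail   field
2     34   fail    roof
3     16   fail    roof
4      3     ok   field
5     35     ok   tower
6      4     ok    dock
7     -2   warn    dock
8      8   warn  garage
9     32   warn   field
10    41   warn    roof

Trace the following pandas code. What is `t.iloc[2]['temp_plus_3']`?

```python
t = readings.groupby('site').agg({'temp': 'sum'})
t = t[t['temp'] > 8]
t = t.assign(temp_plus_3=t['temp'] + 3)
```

group by site, sum of temp:
        temp
site        
dock       2
field     79
garage     8
roof      91
tower     35
filter rows where temp > 8:
       temp
site       
field    79
roof     91
tower    35
add column temp_plus_3 = t['temp'] + 3:
       temp  temp_plus_3
site                    
field    79           82
roof     91           94
tower    35           38

38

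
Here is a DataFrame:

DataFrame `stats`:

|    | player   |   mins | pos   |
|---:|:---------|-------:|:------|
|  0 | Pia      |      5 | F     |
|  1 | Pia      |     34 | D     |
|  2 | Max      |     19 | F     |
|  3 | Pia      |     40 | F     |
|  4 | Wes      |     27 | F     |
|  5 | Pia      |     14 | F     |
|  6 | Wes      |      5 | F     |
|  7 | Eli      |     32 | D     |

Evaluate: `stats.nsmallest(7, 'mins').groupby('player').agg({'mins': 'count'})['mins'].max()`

take 7 rows with smallest mins:
  player  mins pos
0    Pia     5   F
6    Wes     5   F
5    Pia    14   F
2    Max    19   F
4    Wes    27   F
7    Eli    32   D
1    Pia    34   D
group by player, count of mins:
        mins
player      
Eli        1
Max        1
Pia        3
Wes        2
max of column 'mins' → 3

3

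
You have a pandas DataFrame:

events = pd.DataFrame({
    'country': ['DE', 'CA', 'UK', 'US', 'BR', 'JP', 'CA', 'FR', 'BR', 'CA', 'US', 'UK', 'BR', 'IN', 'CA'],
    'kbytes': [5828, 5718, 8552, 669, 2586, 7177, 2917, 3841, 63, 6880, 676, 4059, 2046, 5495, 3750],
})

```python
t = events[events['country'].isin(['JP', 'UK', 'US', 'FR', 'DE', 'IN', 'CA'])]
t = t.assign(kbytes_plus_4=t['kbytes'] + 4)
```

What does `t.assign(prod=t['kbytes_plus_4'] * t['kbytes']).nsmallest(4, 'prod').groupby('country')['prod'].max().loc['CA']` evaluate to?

filter rows where country in ['JP', 'UK', 'US', 'FR', 'DE', 'IN', 'CA']:
   country  kbytes
0       DE    5828
1       CA    5718
2       UK    8552
3       US     669
5       JP    7177
6       CA    2917
7       FR    3841
9       CA    6880
10      US     676
11      UK    4059
13      IN    5495
14      CA    3750
add column kbytes_plus_4 = t['kbytes'] + 4:
   country  kbytes  kbytes_plus_4
0       DE    5828           5832
1       CA    5718           5722
2       UK    8552           8556
3       US     669            673
5       JP    7177           7181
6       CA    2917           2921
7       FR    3841           3845
9       CA    6880           6884
10      US     676            680
11      UK    4059           4063
13      IN    5495           5499
14      CA    3750           3754
add column prod = t['kbytes_plus_4'] * t['kbytes']:
   country  kbytes  kbytes_plus_4      prod
0       DE    5828           5832  33988896
1       CA    5718           5722  32718396
2       UK    8552           8556  73170912
3       US     669            673    450237
5       JP    7177           7181  51538037
6       CA    2917           2921   8520557
7       FR    3841           3845  14768645
9       CA    6880           6884  47361920
10      US     676            680    459680
11      UK    4059           4063  16491717
13      IN    5495           5499  30217005
14      CA    3750           3754  14077500
take 4 rows with smallest prod:
   country  kbytes  kbytes_plus_4      prod
3       US     669            673    450237
10      US     676            680    459680
6       CA    2917           2921   8520557
14      CA    3750           3754  14077500
group by country, max of prod:
country
CA    14077500
US      459680
Name: prod, dtype: int64

14077500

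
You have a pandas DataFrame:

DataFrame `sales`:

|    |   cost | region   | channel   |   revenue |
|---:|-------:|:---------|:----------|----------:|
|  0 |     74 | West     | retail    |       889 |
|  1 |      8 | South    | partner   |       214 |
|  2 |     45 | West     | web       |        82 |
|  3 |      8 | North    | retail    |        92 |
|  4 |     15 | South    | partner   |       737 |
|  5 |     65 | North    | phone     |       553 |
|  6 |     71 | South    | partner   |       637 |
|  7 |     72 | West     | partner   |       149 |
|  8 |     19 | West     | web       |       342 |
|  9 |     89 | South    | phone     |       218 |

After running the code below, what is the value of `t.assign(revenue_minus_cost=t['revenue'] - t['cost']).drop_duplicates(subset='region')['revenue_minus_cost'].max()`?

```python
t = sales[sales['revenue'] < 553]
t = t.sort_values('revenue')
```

206

filter rows where revenue < 553:
   cost region  channel  revenue
1     8  South  partner      214
2    45   West      web       82
3     8  North   retail       92
7    72   West  partner      149
8    19   West      web      342
9    89  South    phone      218
sort by revenue:
   cost region  channel  revenue
2    45   West      web       82
3     8  North   retail       92
7    72   West  partner      149
1     8  South  partner      214
9    89  South    phone      218
8    19   West      web      342
add column revenue_minus_cost = t['revenue'] - t['cost']:
   cost region  channel  revenue  revenue_minus_cost
2    45   West      web       82                  37
3     8  North   retail       92                  84
7    72   West  partner      149                  77
1     8  South  partner      214                 206
9    89  South    phone      218                 129
8    19   West      web      342                 323
drop duplicate region (keep=first):
   cost region  channel  revenue  revenue_minus_cost
2    45   West      web       82                  37
3     8  North   retail       92                  84
1     8  South  partner      214                 206
Finally, max of column 'revenue_minus_cost' = 206.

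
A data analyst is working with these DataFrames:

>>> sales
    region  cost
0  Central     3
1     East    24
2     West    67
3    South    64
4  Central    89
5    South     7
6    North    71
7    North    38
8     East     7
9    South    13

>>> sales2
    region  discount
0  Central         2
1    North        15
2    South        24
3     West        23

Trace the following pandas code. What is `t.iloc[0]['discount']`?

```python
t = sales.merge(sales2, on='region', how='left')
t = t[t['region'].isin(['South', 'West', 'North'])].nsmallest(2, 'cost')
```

merge on 'region' (how='left') → 10 rows:
    region  cost  discount
0  Central     3       2.0
1     East    24       NaN
2     West    67      23.0
3    South    64      24.0
4  Central    89       2.0
5    South     7      24.0
6    North    71      15.0
7    North    38      15.0
8     East     7       NaN
9    South    13      24.0
filter rows where region in ['South', 'West', 'North']:
  region  cost  discount
2   West    67      23.0
3  South    64      24.0
5  South     7      24.0
6  North    71      15.0
7  North    38      15.0
9  South    13      24.0
take 2 rows with smallest cost:
  region  cost  discount
5  South     7      24.0
9  South    13      24.0
Then the value at position 0, column 'discount': 24.0

24.0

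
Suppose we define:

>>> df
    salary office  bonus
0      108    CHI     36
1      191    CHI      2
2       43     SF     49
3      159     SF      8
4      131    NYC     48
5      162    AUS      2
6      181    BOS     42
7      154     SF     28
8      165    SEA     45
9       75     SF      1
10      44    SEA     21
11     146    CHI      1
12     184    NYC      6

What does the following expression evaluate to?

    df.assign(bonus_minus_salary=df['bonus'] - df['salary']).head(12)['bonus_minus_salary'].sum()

add column bonus_minus_salary = df['bonus'] - df['salary']:
    salary office  bonus  bonus_minus_salary
0      108    CHI     36                 -72
1      191    CHI      2                -189
2       43     SF     49                   6
3      159     SF      8                -151
4      131    NYC     48                 -83
5      162    AUS      2                -160
6      181    BOS     42                -139
7      154     SF     28                -126
8      165    SEA     45                -120
9       75     SF      1                 -74
10      44    SEA     21                 -23
11     146    CHI      1                -145
12     184    NYC      6                -178
take first 12 rows:
    salary office  bonus  bonus_minus_salary
0      108    CHI     36                 -72
1      191    CHI      2                -189
2       43     SF     49                   6
3      159     SF      8                -151
4      131    NYC     48                 -83
5      162    AUS      2                -160
6      181    BOS     42                -139
7      154     SF     28                -126
8      165    SEA     45                -120
9       75     SF      1                 -74
10      44    SEA     21                 -23
11     146    CHI      1                -145
Taking the sum of column 'bonus_minus_salary' gives -1276.

-1276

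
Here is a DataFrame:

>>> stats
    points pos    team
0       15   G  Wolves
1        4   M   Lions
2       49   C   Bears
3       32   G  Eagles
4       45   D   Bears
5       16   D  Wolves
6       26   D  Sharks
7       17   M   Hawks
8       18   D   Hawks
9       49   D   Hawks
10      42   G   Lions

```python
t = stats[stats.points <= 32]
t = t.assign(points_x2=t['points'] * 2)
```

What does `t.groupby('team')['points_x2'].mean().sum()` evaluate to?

filter rows where points <= 32:
   points pos    team
0      15   G  Wolves
1       4   M   Lions
3      32   G  Eagles
5      16   D  Wolves
6      26   D  Sharks
7      17   M   Hawks
8      18   D   Hawks
add column points_x2 = t['points'] * 2:
   points pos    team  points_x2
0      15   G  Wolves         30
1       4   M   Lions          8
3      32   G  Eagles         64
5      16   D  Wolves         32
6      26   D  Sharks         52
7      17   M   Hawks         34
8      18   D   Hawks         36
group by team, mean of points_x2:
team
Eagles    64.0
Hawks     35.0
Lions      8.0
Sharks    52.0
Wolves    31.0
Name: points_x2, dtype: float64

190.0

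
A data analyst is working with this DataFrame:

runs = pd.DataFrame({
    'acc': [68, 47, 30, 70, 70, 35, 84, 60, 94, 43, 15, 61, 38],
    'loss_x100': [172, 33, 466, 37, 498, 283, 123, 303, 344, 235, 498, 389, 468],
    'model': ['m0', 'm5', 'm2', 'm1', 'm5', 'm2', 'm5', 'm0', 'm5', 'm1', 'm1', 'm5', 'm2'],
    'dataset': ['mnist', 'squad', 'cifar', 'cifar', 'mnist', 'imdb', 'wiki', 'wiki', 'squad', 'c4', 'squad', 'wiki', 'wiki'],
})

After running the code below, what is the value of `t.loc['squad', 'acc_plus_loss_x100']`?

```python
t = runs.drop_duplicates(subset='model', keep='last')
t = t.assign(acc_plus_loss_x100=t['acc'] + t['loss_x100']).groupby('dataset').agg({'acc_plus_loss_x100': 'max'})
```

513

drop duplicate model (keep=last):
    acc  loss_x100 model dataset
7    60        303    m0    wiki
10   15        498    m1   squad
11   61        389    m5    wiki
12   38        468    m2    wiki
add column acc_plus_loss_x100 = t['acc'] + t['loss_x100']:
    acc  loss_x100 model dataset  acc_plus_loss_x100
7    60        303    m0    wiki                 363
10   15        498    m1   squad                 513
11   61        389    m5    wiki                 450
12   38        468    m2    wiki                 506
group by dataset, max of acc_plus_loss_x100:
         acc_plus_loss_x100
dataset                    
squad                   513
wiki                    506
Hence 513.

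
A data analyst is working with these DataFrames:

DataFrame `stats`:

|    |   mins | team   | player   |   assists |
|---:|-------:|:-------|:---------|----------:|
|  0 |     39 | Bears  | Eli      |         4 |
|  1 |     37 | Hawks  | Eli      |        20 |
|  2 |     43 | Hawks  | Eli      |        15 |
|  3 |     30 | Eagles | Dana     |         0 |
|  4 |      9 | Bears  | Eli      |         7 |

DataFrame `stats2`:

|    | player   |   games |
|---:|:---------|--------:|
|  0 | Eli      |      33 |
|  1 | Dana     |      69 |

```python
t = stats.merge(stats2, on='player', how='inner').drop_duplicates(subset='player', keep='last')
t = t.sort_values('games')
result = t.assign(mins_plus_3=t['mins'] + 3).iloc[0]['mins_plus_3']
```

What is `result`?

merge on 'player' (how='inner') → 5 rows:
   mins    team player  assists  games
0    39   Bears    Eli        4     33
1    37   Hawks    Eli       20     33
2    43   Hawks    Eli       15     33
3    30  Eagles   Dana        0     69
4     9   Bears    Eli        7     33
drop duplicate player (keep=last):
   mins    team player  assists  games
3    30  Eagles   Dana        0     69
4     9   Bears    Eli        7     33
sort by games:
   mins    team player  assists  games
4     9   Bears    Eli        7     33
3    30  Eagles   Dana        0     69
add column mins_plus_3 = t['mins'] + 3:
   mins    team player  assists  games  mins_plus_3
4     9   Bears    Eli        7     33           12
3    30  Eagles   Dana        0     69           33
Then the value at position 0, column 'mins_plus_3': 12

12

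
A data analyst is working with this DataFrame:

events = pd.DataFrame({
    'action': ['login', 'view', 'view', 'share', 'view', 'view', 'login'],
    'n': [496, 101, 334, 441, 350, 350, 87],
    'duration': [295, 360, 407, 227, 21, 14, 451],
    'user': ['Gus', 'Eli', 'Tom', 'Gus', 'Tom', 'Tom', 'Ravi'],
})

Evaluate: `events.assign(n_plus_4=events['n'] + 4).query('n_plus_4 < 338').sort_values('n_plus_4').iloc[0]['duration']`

451

add column n_plus_4 = events['n'] + 4:
  action    n  duration  user  n_plus_4
0  login  496       295   Gus       500
1   view  101       360   Eli       105
2   view  334       407   Tom       338
3  share  441       227   Gus       445
4   view  350        21   Tom       354
5   view  350        14   Tom       354
6  login   87       451  Ravi        91
filter rows where n_plus_4 < 338:
  action    n  duration  user  n_plus_4
1   view  101       360   Eli       105
6  login   87       451  Ravi        91
sort by n_plus_4:
  action    n  duration  user  n_plus_4
6  login   87       451  Ravi        91
1   view  101       360   Eli       105
Then the value at position 0, column 'duration': 451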